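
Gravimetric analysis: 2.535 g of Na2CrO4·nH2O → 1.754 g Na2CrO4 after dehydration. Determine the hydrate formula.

Mass of water lost = 2.535 − 1.754 = 0.781 g → 0.781 / 18.02 = 0.04334 mol H2O
Molar mass of Na2CrO4 = 161.98 g/mol → mol Na2CrO4 = 1.754 / 161.98 = 0.01083
n = 0.04334 / 0.01083 = 4.00 ≈ 4 → Na2CrO4·4H2O

Na2CrO4·4H2O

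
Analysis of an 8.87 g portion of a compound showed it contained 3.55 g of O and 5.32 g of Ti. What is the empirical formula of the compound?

O2Ti

O: 3.55 g ÷ 16.00 g/mol = 0.2219 mol
Ti: 5.32 g ÷ 47.87 g/mol = 0.1111 mol
Smallest is Ti at 0.1111 mol; normalising gives O 1.996, Ti 1.000
→ O2Ti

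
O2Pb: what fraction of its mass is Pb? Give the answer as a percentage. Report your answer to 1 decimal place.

Molar mass = 2(16.00) + 1(207.2) = 239.200 g/mol
Mass of Pb per mole = 1 × 207.2 = 207.200 g
% Pb = 207.200 / 239.200 × 100 = 86.6%

86.6%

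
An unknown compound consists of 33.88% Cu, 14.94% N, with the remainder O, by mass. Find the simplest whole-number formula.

CuN2O6

Assume 100 g: 33.88 g Cu, 14.94 g N, 51.18 g O.
Moles — Cu: 33.88 / 63.55 = 0.5331 mol; N: 14.94 / 14.01 = 1.066 mol; O: 51.18 / 16.00 = 3.199 mol
Divide by the smallest (0.5331 mol Cu): Cu 1.000, N 2.000, O 6.000
Ratio ≈ 1:2:6, so the empirical formula is CuN2O6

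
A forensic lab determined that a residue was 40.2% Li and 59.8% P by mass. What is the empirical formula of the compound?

Li3P

Assume 100 g: 40.2 g Li, 59.8 g P.
Moles — Li: 40.2 / 6.94 = 5.793 mol; P: 59.8 / 30.97 = 1.931 mol
Smallest is P at 1.931 mol; normalising gives Li 3.000, P 1.000
≈ 3:1 → Li3P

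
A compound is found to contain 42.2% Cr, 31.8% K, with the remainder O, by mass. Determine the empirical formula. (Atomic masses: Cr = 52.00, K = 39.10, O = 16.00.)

Assume 100 g: 42.2 g Cr, 31.8 g K, 26 g O.
Cr: 42.2 g ÷ 52.00 g/mol = 0.8115 mol
K: 31.8 g ÷ 39.10 g/mol = 0.8133 mol
O: 26 g ÷ 16.00 g/mol = 1.625 mol
Ratios (÷ 0.8115): Cr 1.000, K 1.002, O 2.002
≈ 1:1:2 → CrKO2

CrKO2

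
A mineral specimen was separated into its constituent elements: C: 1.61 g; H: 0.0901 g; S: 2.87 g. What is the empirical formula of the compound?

Moles — C: 1.61 / 12.01 = 0.1341 mol; H: 0.0901 / 1.008 = 0.08938 mol; S: 2.87 / 32.07 = 0.08949 mol
Smallest is H at 0.08938 mol; normalising gives C 1.500, H 1.000, S 1.001
×2: C 3.00, H 2.00, S 2.00 → C3H2S2

C3H2S2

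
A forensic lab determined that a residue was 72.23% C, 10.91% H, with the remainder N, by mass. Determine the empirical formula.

C5H9N

Assume 100 g: 72.23 g C, 10.91 g H, 16.86 g N.
C: 72.23 g ÷ 12.01 g/mol = 6.014 mol
H: 10.91 g ÷ 1.008 g/mol = 10.82 mol
N: 16.86 g ÷ 14.01 g/mol = 1.203 mol
Smallest is N at 1.203 mol; normalising gives C 4.998, H 8.994, N 1.000
→ C5H9N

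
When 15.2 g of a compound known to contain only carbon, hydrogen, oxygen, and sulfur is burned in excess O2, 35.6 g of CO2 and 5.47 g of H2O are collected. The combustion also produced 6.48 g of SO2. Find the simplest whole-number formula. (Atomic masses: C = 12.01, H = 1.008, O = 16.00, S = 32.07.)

C8H6OS

mol C = 35.6 / 44.01 = 0.8089; mass C = 0.8089 × 12.01 = 9.715 g
mol H = 2 × (5.47 / 18.02) = 0.6071; mass H = 0.6071 × 1.008 = 0.6120 g
mol S = 6.48 / 64.07 = 0.1011; mass S = 3.244 g
mass O = 15.2 − (13.57) = 1.630 g → mol O = 0.1018
Ratios (÷ 0.1011): C 7.998, H 6.003, O 1.007, S 1.000
Ratio ≈ 8:6:1:1, so the empirical formula is C8H6OS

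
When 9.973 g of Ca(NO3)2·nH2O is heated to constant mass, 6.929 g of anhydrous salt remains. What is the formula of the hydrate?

Mass of water lost = 9.973 − 6.929 = 3.044 g → 3.044 / 18.02 = 0.1689 mol H2O
Molar mass of Ca(NO3)2 = 164.10 g/mol → mol Ca(NO3)2 = 6.929 / 164.10 = 0.04222
n = 0.1689 / 0.04222 = 4.00 ≈ 4 → Ca(NO3)2·4H2O

Ca(NO3)2·4H2O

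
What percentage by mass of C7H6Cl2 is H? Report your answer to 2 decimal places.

3.76%

Molar mass = 7(12.01) + 6(1.008) + 2(35.45) = 161.018 g/mol
Mass of H per mole = 6 × 1.008 = 6.048 g
% H = 6.048 / 161.018 × 100 = 3.76%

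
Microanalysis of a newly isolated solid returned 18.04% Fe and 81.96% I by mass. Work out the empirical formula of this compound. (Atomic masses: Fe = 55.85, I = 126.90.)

Assume 100 g: 18.04 g Fe, 81.96 g I.
Fe: 18.04 g ÷ 55.85 g/mol = 0.323 mol
I: 81.96 g ÷ 126.90 g/mol = 0.6459 mol
Ratios (÷ 0.323): Fe 1.000, I 2.000
≈ 1:2 → FeI2

FeI2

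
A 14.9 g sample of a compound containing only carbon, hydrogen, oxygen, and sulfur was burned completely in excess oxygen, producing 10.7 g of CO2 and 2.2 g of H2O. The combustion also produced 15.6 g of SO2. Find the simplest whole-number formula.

mol C = 10.7 / 44.01 = 0.2431; mass C = 0.2431 × 12.01 = 2.920 g
mol H = 2 × (2.2 / 18.02) = 0.2442; mass H = 0.2442 × 1.008 = 0.2461 g
mol S = 15.6 / 64.07 = 0.2435; mass S = 7.809 g
mass O = 14.9 − (10.97) = 3.925 g → mol O = 0.2453
Smallest is C at 0.2431 mol; normalising gives C 1.000, H 1.004, O 1.009, S 1.001
→ CHOS

CHOS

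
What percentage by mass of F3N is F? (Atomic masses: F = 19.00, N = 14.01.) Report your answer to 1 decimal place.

Molar mass = 3(19.00) + 1(14.01) = 71.010 g/mol
Mass of F per mole = 3 × 19.00 = 57.000 g
% F = 57.000 / 71.010 × 100 = 80.3%

80.3%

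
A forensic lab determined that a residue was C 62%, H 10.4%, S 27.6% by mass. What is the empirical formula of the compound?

Assume 100 g: 62 g C, 10.4 g H, 27.6 g S.
C: 62 g ÷ 12.01 g/mol = 5.162 mol
H: 10.4 g ÷ 1.008 g/mol = 10.32 mol
S: 27.6 g ÷ 32.07 g/mol = 0.8606 mol
Ratios (÷ 0.8606): C 5.998, H 11.988, S 1.000
≈ 6:12:1 → C6H12S

C6H12S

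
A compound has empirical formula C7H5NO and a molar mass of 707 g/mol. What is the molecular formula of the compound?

Empirical-formula mass = 119.12 g/mol
n = 707 / 119.12 = 5.94 ≈ 6
Molecular formula = (C7H5NO)6 = C42H30N6O6

C42H30N6O6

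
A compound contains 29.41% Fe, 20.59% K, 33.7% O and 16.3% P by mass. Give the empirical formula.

Assume 100 g: 29.41 g Fe, 20.59 g K, 33.7 g O, 16.3 g P.
Moles — Fe: 29.41 / 55.85 = 0.5266 mol; K: 20.59 / 39.10 = 0.5266 mol; O: 33.7 / 16.00 = 2.106 mol; P: 16.3 / 30.97 = 0.5263 mol
Ratios (÷ 0.5263): Fe 1.001, K 1.001, O 4.002, P 1.000
≈ 1:1:4:1 → FeKO4P

FeKO4P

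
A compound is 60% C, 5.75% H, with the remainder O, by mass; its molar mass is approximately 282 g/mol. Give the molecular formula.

Assume 100 g: 60 g C, 5.75 g H, 34.25 g O.
n(C) = 60/12.01 = 4.996, n(H) = 5.75/1.008 = 5.704, n(O) = 34.25/16.00 = 2.141
Ratios (÷ 2.141): C 2.334, H 2.665, O 1.000
Scaling by 3: C 7.00, H 7.99, O 3.00 → C7H8O3
Empirical-formula mass = 140.13 g/mol
n = 282 / 140.13 = 2.01 ≈ 2
Molecular formula = (C7H8O3)×2 = C14H16O6

C14H16O6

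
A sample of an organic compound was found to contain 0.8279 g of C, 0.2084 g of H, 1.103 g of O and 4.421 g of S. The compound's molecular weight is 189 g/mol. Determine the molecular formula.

C2H6O2S4

n(C) = 0.8279/12.01 = 0.06893, n(H) = 0.2084/1.008 = 0.2067, n(O) = 1.103/16.00 = 0.06894, n(S) = 4.421/32.07 = 0.1379
Divide by the smallest (0.06893 mol C): C 1.000, H 2.999, O 1.000, S 2.000
≈ 1:3:1:2 → CH3OS2
Empirical-formula mass = 95.17 g/mol
n = 189 / 95.17 = 1.99 ≈ 2
Molecular formula = (CH3OS2)×2 = C2H6O2S4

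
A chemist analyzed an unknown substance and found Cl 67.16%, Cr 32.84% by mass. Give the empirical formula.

Cl3Cr

Assume 100 g: 67.16 g Cl, 32.84 g Cr.
Cl: 67.16 g ÷ 35.45 g/mol = 1.894 mol
Cr: 32.84 g ÷ 52.00 g/mol = 0.6315 mol
Divide by the smallest (0.6315 mol Cr): Cl 3.000, Cr 1.000
Ratio ≈ 3:1, so the empirical formula is Cl3Cr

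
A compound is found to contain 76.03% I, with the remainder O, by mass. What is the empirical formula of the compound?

Assume 100 g: 76.03 g I, 23.97 g O.
I: 76.03 g ÷ 126.90 g/mol = 0.5991 mol
O: 23.97 g ÷ 16.00 g/mol = 1.498 mol
Ratios (÷ 0.5991): I 1.000, O 2.500
Scaling by 2: I 2.00, O 5.00 → I2O5

I2O5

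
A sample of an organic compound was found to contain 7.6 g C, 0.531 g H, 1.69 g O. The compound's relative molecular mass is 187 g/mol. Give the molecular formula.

C12H10O2

Moles — C: 7.6 / 12.01 = 0.6328 mol; H: 0.531 / 1.008 = 0.5268 mol; O: 1.69 / 16.00 = 0.1056 mol
Divide by the smallest (0.1056 mol O): C 5.991, H 4.987, O 1.000
Ratio ≈ 6:5:1, so the empirical formula is C6H5O
Empirical-formula mass = 93.10 g/mol
n = 187 / 93.10 = 2.01 ≈ 2
Molecular formula = (C6H5O)×2 = C12H10O2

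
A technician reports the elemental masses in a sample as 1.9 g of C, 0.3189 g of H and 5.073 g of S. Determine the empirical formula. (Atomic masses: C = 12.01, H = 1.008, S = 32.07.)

CH2S

Moles — C: 1.9 / 12.01 = 0.1582 mol; H: 0.3189 / 1.008 = 0.3164 mol; S: 5.073 / 32.07 = 0.1582 mol
Ratios (÷ 0.1582): C 1.000, H 2.000, S 1.000
→ CH2S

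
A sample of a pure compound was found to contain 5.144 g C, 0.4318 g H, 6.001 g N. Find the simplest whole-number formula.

n(C) = 5.144/12.01 = 0.4283, n(H) = 0.4318/1.008 = 0.4284, n(N) = 6.001/14.01 = 0.4283
Ratios (÷ 0.4283): C 1.000, H 1.000, N 1.000
Ratio ≈ 1:1:1, so the empirical formula is CHN

CHN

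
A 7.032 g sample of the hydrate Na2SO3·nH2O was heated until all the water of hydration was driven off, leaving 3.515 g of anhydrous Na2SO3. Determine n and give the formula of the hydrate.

Mass of water lost = 7.032 − 3.515 = 3.517 g → 3.517 / 18.02 = 0.1952 mol H2O
Molar mass of Na2SO3 = 126.05 g/mol → mol Na2SO3 = 3.515 / 126.05 = 0.02789
n = 0.1952 / 0.02789 = 7.00 ≈ 7 → Na2SO3·7H2O

Na2SO3·7H2O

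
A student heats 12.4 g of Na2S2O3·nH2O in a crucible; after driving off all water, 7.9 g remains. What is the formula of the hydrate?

Mass of water lost = 12.4 − 7.9 = 4.5 g → 4.5 / 18.02 = 0.2497 mol H2O
Molar mass of Na2S2O3 = 158.12 g/mol → mol Na2S2O3 = 7.9 / 158.12 = 0.04996
n = 0.2497 / 0.04996 = 5.00 ≈ 5 → Na2S2O3·5H2O

Na2S2O3·5H2O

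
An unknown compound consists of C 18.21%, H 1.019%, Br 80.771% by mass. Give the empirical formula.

Assume 100 g: 18.21 g C, 1.019 g H, 80.771 g Br.
Moles — C: 18.21 / 12.01 = 1.516 mol; H: 1.019 / 1.008 = 1.011 mol; Br: 80.771 / 79.90 = 1.011 mol
Divide by the smallest (1.011 mol Br): C 1.500, H 1.000, Br 1.000
Multiply by 2: C 3.00, H 2.00, Br 2.00 → C3H2Br2

C3H2Br2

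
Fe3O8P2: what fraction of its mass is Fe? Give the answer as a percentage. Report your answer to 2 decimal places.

Molar mass = 3(55.85) + 8(16.00) + 2(30.97) = 357.490 g/mol
Mass of Fe per mole = 3 × 55.85 = 167.550 g
% Fe = 167.550 / 357.490 × 100 = 46.87%

46.87%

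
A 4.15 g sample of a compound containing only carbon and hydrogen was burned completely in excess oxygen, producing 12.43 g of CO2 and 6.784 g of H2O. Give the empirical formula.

C3H8

mol C = 12.43 / 44.01 = 0.2824; mass C = 0.2824 × 12.01 = 3.392 g
mol H = 2 × (6.784 / 18.02) = 0.7529; mass H = 0.7529 × 1.008 = 0.7590 g
Ratios (÷ 0.2824): C 1.000, H 2.666
×3: C 3.00, H 8.00 → C3H8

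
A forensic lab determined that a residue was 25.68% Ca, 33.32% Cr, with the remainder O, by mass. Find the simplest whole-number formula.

CaCrO4

Assume 100 g: 25.68 g Ca, 33.32 g Cr, 41 g O.
Moles — Ca: 25.68 / 40.08 = 0.6407 mol; Cr: 33.32 / 52.00 = 0.6408 mol; O: 41 / 16.00 = 2.562 mol
Smallest is Ca at 0.6407 mol; normalising gives Ca 1.000, Cr 1.000, O 3.999
≈ 1:1:4 → CaCrO4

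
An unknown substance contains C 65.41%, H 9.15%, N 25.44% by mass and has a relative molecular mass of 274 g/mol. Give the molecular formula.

C15H25N5

Assume 100 g: 65.41 g C, 9.15 g H, 25.44 g N.
n(C) = 65.41/12.01 = 5.446, n(H) = 9.15/1.008 = 9.077, n(N) = 25.44/14.01 = 1.816
Divide by the smallest (1.816 mol N): C 2.999, H 4.999, N 1.000
≈ 3:5:1 → C3H5N
Empirical-formula mass = 55.08 g/mol
n = 274 / 55.08 = 4.97 ≈ 5
Molecular formula = (C3H5N)×5 = C15H25N5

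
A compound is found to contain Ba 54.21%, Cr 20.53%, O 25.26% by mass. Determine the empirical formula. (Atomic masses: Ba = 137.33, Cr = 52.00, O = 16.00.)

BaCrO4

Assume 100 g: 54.21 g Ba, 20.53 g Cr, 25.26 g O.
Ba: 54.21 g ÷ 137.33 g/mol = 0.3947 mol
Cr: 20.53 g ÷ 52.00 g/mol = 0.3948 mol
O: 25.26 g ÷ 16.00 g/mol = 1.579 mol
Divide by the smallest (0.3947 mol Ba): Ba 1.000, Cr 1.000, O 3.999
→ BaCrO4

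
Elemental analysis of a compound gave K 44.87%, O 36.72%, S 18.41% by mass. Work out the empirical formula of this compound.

Assume 100 g: 44.87 g K, 36.72 g O, 18.41 g S.
Moles — K: 44.87 / 39.10 = 1.148 mol; O: 36.72 / 16.00 = 2.295 mol; S: 18.41 / 32.07 = 0.5741 mol
Ratios (÷ 0.5741): K 1.999, O 3.998, S 1.000
→ K2O4S

K2O4S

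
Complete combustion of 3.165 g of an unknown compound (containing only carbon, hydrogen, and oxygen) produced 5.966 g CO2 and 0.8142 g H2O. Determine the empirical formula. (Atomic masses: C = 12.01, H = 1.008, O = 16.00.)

mol C = 5.966 / 44.01 = 0.1356; mass C = 0.1356 × 12.01 = 1.628 g
mol H = 2 × (0.8142 / 18.02) = 0.09037; mass H = 0.09037 × 1.008 = 0.09109 g
mass O = 3.165 − (1.719) = 1.446 g → mol O = 0.09036
Smallest is O at 0.09036 mol; normalising gives C 1.500, H 1.000, O 1.000
Scaling by 2: C 3.00, H 2.00, O 2.00 → C3H2O2

C3H2O2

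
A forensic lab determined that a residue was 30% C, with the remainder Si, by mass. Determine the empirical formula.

CSi

Assume 100 g: 30 g C, 70 g Si.
n(C) = 30/12.01 = 2.498, n(Si) = 70/28.09 = 2.492
Ratios (÷ 2.492): C 1.002, Si 1.000
≈ 1:1 → CSi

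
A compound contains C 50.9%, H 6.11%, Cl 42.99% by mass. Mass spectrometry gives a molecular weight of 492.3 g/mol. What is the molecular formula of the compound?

C21H30Cl6

Assume 100 g: 50.9 g C, 6.11 g H, 42.99 g Cl.
C: 50.9 g ÷ 12.01 g/mol = 4.238 mol
H: 6.11 g ÷ 1.008 g/mol = 6.062 mol
Cl: 42.99 g ÷ 35.45 g/mol = 1.213 mol
Divide by the smallest (1.213 mol Cl): C 3.495, H 4.998, Cl 1.000
×2: C 6.99, H 10.00, Cl 2.00 → C7H10Cl2
Empirical-formula mass = 165.05 g/mol
n = 492.3 / 165.05 = 2.98 ≈ 3
Molecular formula = (C7H10Cl2)×3 = C21H30Cl6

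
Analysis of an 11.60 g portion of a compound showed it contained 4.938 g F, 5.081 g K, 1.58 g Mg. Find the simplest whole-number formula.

Moles — F: 4.938 / 19.00 = 0.2599 mol; K: 5.081 / 39.10 = 0.1299 mol; Mg: 1.58 / 24.31 = 0.06499 mol
Ratios (÷ 0.06499): F 3.999, K 1.999, Mg 1.000
→ F4K2Mg

F4K2Mg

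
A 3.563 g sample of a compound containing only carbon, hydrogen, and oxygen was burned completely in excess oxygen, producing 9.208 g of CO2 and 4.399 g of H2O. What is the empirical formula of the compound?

C6H14O

mol C = 9.208 / 44.01 = 0.2092; mass C = 0.2092 × 12.01 = 2.513 g
mol H = 2 × (4.399 / 18.02) = 0.4882; mass H = 0.4882 × 1.008 = 0.4921 g
mass O = 3.563 − (3.005) = 0.5581 g → mol O = 0.03488
Smallest is O at 0.03488 mol; normalising gives C 5.999, H 13.998, O 1.000
Ratio ≈ 6:14:1, so the empirical formula is C6H14O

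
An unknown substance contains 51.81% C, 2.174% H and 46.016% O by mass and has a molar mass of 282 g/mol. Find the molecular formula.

C12H6O8

Assume 100 g: 51.81 g C, 2.174 g H, 46.016 g O.
n(C) = 51.81/12.01 = 4.314, n(H) = 2.174/1.008 = 2.157, n(O) = 46.016/16.00 = 2.876
Divide by the smallest (2.157 mol H): C 2.000, H 1.000, O 1.333
×3: C 6.00, H 3.00, O 4.00 → C6H3O4
Empirical-formula mass = 139.08 g/mol
n = 282 / 139.08 = 2.03 ≈ 2
Molecular formula = (C6H3O4)×2 = C12H6O8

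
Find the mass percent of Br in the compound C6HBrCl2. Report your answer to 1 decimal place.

Molar mass = 6(12.01) + 1(1.008) + 1(79.90) + 2(35.45) = 223.868 g/mol
Mass of Br per mole = 1 × 79.90 = 79.900 g
% Br = 79.900 / 223.868 × 100 = 35.7%

35.7%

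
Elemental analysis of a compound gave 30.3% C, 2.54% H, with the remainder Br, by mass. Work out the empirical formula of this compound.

Assume 100 g: 30.3 g C, 2.54 g H, 67.16 g Br.
Moles — C: 30.3 / 12.01 = 2.523 mol; H: 2.54 / 1.008 = 2.52 mol; Br: 67.16 / 79.90 = 0.8406 mol
Smallest is Br at 0.8406 mol; normalising gives C 3.001, H 2.998, Br 1.000
→ C3H3Br

C3H3Br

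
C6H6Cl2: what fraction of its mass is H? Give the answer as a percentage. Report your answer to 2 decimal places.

4.06%

Molar mass = 6(12.01) + 6(1.008) + 2(35.45) = 149.008 g/mol
Mass of H per mole = 6 × 1.008 = 6.048 g
% H = 6.048 / 149.008 × 100 = 4.06%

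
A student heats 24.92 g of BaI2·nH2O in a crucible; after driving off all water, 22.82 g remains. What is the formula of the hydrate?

Mass of water lost = 24.92 − 22.82 = 2.1 g → 2.1 / 18.02 = 0.1165 mol H2O
Molar mass of BaI2 = 391.13 g/mol → mol BaI2 = 22.82 / 391.13 = 0.05834
n = 0.1165 / 0.05834 = 2.00 ≈ 2 → BaI2·2H2O

BaI2·2H2O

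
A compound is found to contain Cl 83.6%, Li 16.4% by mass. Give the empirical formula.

ClLi

Assume 100 g: 83.6 g Cl, 16.4 g Li.
n(Cl) = 83.6/35.45 = 2.358, n(Li) = 16.4/6.94 = 2.363
Ratios (÷ 2.358): Cl 1.000, Li 1.002
→ ClLi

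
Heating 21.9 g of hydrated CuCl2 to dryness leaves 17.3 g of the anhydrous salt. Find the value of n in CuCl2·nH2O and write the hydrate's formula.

CuCl2·2H2O

Mass of water lost = 21.9 − 17.3 = 4.6 g → 4.6 / 18.02 = 0.2553 mol H2O
Molar mass of CuCl2 = 134.45 g/mol → mol CuCl2 = 17.3 / 134.45 = 0.1287
n = 0.2553 / 0.1287 = 1.98 ≈ 2 → CuCl2·2H2O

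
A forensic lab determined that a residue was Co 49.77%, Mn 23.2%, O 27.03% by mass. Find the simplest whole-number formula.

Co2MnO4

Assume 100 g: 49.77 g Co, 23.2 g Mn, 27.03 g O.
Co: 49.77 g ÷ 58.93 g/mol = 0.8446 mol
Mn: 23.2 g ÷ 54.94 g/mol = 0.4223 mol
O: 27.03 g ÷ 16.00 g/mol = 1.689 mol
Smallest is Mn at 0.4223 mol; normalising gives Co 2.000, Mn 1.000, O 4.001
→ Co2MnO4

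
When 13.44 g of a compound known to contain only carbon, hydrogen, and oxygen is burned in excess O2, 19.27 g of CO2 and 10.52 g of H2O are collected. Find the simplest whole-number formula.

C3H8O3

mol C = 19.27 / 44.01 = 0.4379; mass C = 0.4379 × 12.01 = 5.259 g
mol H = 2 × (10.52 / 18.02) = 1.168; mass H = 1.168 × 1.008 = 1.177 g
mass O = 13.44 − (6.436) = 7.004 g → mol O = 0.4378
Divide by the smallest (0.4378 mol O): C 1.000, H 2.667, O 1.000
×3: C 3.00, H 8.00, O 3.00 → C3H8O3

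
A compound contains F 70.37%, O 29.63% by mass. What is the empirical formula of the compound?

Assume 100 g: 70.37 g F, 29.63 g O.
n(F) = 70.37/19.00 = 3.704, n(O) = 29.63/16.00 = 1.852
Ratios (÷ 1.852): F 2.000, O 1.000
≈ 2:1 → F2O

F2O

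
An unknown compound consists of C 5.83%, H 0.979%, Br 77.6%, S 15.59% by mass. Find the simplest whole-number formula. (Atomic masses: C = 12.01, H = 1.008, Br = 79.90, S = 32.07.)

Assume 100 g: 5.83 g C, 0.979 g H, 77.6 g Br, 15.59 g S.
Moles — C: 5.83 / 12.01 = 0.4854 mol; H: 0.979 / 1.008 = 0.9712 mol; Br: 77.6 / 79.90 = 0.9712 mol; S: 15.59 / 32.07 = 0.4861 mol
Ratios (÷ 0.4854): C 1.000, H 2.001, Br 2.001, S 1.001
≈ 1:2:2:1 → CH2Br2S

CH2Br2S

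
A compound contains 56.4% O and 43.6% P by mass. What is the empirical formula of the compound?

Assume 100 g: 56.4 g O, 43.6 g P.
n(O) = 56.4/16.00 = 3.525, n(P) = 43.6/30.97 = 1.408
Smallest is P at 1.408 mol; normalising gives O 2.504, P 1.000
Scaling by 2: O 5.01, P 2.00 → O5P2

O5P2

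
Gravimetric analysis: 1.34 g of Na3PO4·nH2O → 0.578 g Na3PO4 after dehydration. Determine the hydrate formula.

Mass of water lost = 1.34 − 0.578 = 0.762 g → 0.762 / 18.02 = 0.04229 mol H2O
Molar mass of Na3PO4 = 163.94 g/mol → mol Na3PO4 = 0.578 / 163.94 = 0.003526
n = 0.04229 / 0.003526 = 11.99 ≈ 12 → Na3PO4·12H2O

Na3PO4·12H2O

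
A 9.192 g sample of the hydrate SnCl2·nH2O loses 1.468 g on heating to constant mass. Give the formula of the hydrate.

SnCl2·2H2O

Mass of anhydrous SnCl2 = 9.192 − 1.468 = 7.724 g
mol H2O = 1.468 / 18.02 = 0.08147
Molar mass of SnCl2 = 189.61 g/mol → mol SnCl2 = 7.724 / 189.61 = 0.04074
n = 0.08147 / 0.04074 = 2.00 ≈ 2 → SnCl2·2H2O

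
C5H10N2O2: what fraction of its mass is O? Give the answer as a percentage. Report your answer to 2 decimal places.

Molar mass = 5(12.01) + 10(1.008) + 2(14.01) + 2(16.00) = 130.150 g/mol
Mass of O per mole = 2 × 16.00 = 32.000 g
% O = 32.000 / 130.150 × 100 = 24.59%

24.59%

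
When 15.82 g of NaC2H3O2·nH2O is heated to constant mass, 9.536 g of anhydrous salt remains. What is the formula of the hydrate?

Mass of water lost = 15.82 − 9.536 = 6.284 g → 6.284 / 18.02 = 0.3487 mol H2O
Molar mass of NaC2H3O2 = 82.03 g/mol → mol NaC2H3O2 = 9.536 / 82.03 = 0.1162
n = 0.3487 / 0.1162 = 3.00 ≈ 3 → NaC2H3O2·3H2O

NaC2H3O2·3H2O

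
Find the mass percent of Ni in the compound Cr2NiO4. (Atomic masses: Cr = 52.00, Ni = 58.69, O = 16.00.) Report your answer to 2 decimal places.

25.89%

Molar mass = 2(52.00) + 1(58.69) + 4(16.00) = 226.690 g/mol
Mass of Ni per mole = 1 × 58.69 = 58.690 g
% Ni = 58.690 / 226.690 × 100 = 25.89%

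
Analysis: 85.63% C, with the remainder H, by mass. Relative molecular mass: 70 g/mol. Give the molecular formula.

C5H10

Assume 100 g: 85.63 g C, 14.37 g H.
n(C) = 85.63/12.01 = 7.13, n(H) = 14.37/1.008 = 14.26
Smallest is C at 7.13 mol; normalising gives C 1.000, H 1.999
≈ 1:2 → CH2
Empirical-formula mass = 14.03 g/mol
n = 70 / 14.03 = 4.99 ≈ 5
Molecular formula = (CH2)×5 = C5H10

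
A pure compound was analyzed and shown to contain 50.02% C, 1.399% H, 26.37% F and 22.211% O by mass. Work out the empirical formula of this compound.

Assume 100 g: 50.02 g C, 1.399 g H, 26.37 g F, 22.211 g O.
C: 50.02 g ÷ 12.01 g/mol = 4.165 mol
H: 1.399 g ÷ 1.008 g/mol = 1.388 mol
F: 26.37 g ÷ 19.00 g/mol = 1.388 mol
O: 22.211 g ÷ 16.00 g/mol = 1.388 mol
Smallest is F at 1.388 mol; normalising gives C 3.001, H 1.000, F 1.000, O 1.000
≈ 3:1:1:1 → C3HFO

C3HFO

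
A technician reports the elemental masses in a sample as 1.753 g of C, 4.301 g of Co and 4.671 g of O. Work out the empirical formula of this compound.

C2CoO4

Moles — C: 1.753 / 12.01 = 0.146 mol; Co: 4.301 / 58.93 = 0.07298 mol; O: 4.671 / 16.00 = 0.2919 mol
Divide by the smallest (0.07298 mol Co): C 2.000, Co 1.000, O 4.000
→ C2CoO4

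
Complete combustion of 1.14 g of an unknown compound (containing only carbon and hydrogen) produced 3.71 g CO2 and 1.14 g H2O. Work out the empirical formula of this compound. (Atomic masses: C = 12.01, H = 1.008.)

mol C = 3.71 / 44.01 = 0.08430; mass C = 0.08430 × 12.01 = 1.012 g
mol H = 2 × (1.14 / 18.02) = 0.1265; mass H = 0.1265 × 1.008 = 0.1275 g
Smallest is C at 0.0843 mol; normalising gives C 1.000, H 1.501
Scaling by 2: C 2.00, H 3.00 → C2H3

C2H3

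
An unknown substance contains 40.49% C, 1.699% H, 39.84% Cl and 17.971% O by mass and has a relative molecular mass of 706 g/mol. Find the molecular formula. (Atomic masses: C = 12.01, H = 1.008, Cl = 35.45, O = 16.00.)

C24H12Cl8O8

Assume 100 g: 40.49 g C, 1.699 g H, 39.84 g Cl, 17.971 g O.
C: 40.49 g ÷ 12.01 g/mol = 3.371 mol
H: 1.699 g ÷ 1.008 g/mol = 1.686 mol
Cl: 39.84 g ÷ 35.45 g/mol = 1.124 mol
O: 17.971 g ÷ 16.00 g/mol = 1.123 mol
Smallest is O at 1.123 mol; normalising gives C 3.002, H 1.501, Cl 1.001, O 1.000
×2: C 6.00, H 3.00, Cl 2.00, O 2.00 → C6H3Cl2O2
Empirical-formula mass = 177.98 g/mol
n = 706 / 177.98 = 3.97 ≈ 4
Molecular formula = (C6H3Cl2O2)×4 = C24H12Cl8O8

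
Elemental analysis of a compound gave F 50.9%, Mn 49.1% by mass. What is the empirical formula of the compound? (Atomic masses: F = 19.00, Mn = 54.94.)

Assume 100 g: 50.9 g F, 49.1 g Mn.
n(F) = 50.9/19.00 = 2.679, n(Mn) = 49.1/54.94 = 0.8937
Ratios (÷ 0.8937): F 2.998, Mn 1.000
Ratio ≈ 3:1, so the empirical formula is F3Mn

F3Mn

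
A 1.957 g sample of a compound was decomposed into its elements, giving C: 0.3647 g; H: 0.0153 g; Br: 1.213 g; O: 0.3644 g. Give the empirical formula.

C: 0.3647 g ÷ 12.01 g/mol = 0.03037 mol
H: 0.0153 g ÷ 1.008 g/mol = 0.01518 mol
Br: 1.213 g ÷ 79.90 g/mol = 0.01518 mol
O: 0.3644 g ÷ 16.00 g/mol = 0.02278 mol
Divide by the smallest (0.01518 mol H): C 2.001, H 1.000, Br 1.000, O 1.500
×2: C 4.00, H 2.00, Br 2.00, O 3.00 → C4H2Br2O3

C4H2Br2O3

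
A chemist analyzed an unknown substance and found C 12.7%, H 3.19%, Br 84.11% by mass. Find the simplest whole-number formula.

Assume 100 g: 12.7 g C, 3.19 g H, 84.11 g Br.
n(C) = 12.7/12.01 = 1.057, n(H) = 3.19/1.008 = 3.165, n(Br) = 84.11/79.90 = 1.053
Ratios (÷ 1.053): C 1.005, H 3.006, Br 1.000
Ratio ≈ 1:3:1, so the empirical formula is CH3Br

CH3Br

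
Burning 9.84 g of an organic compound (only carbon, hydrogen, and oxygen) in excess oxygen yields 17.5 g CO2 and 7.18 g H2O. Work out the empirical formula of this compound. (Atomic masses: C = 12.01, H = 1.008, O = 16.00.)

mol C = 17.5 / 44.01 = 0.3976; mass C = 0.3976 × 12.01 = 4.776 g
mol H = 2 × (7.18 / 18.02) = 0.7969; mass H = 0.7969 × 1.008 = 0.8033 g
mass O = 9.84 − (5.579) = 4.261 g → mol O = 0.2663
Smallest is O at 0.2663 mol; normalising gives C 1.493, H 2.992, O 1.000
Scaling by 2: C 2.99, H 5.98, O 2.00 → C3H6O2

C3H6O2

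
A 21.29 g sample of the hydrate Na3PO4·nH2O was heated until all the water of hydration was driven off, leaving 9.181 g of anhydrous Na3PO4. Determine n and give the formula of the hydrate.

Mass of water lost = 21.29 − 9.181 = 12.11 g → 12.11 / 18.02 = 0.672 mol H2O
Molar mass of Na3PO4 = 163.94 g/mol → mol Na3PO4 = 9.181 / 163.94 = 0.056
n = 0.672 / 0.056 = 12.00 ≈ 12 → Na3PO4·12H2O

Na3PO4·12H2O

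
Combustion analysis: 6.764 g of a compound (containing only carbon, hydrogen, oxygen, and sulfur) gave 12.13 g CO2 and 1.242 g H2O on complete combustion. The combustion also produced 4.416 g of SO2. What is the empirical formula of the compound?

mol C = 12.13 / 44.01 = 0.2756; mass C = 0.2756 × 12.01 = 3.310 g
mol H = 2 × (1.242 / 18.02) = 0.1378; mass H = 0.1378 × 1.008 = 0.1389 g
mol S = 4.416 / 64.07 = 0.06892; mass S = 2.210 g
mass O = 6.764 − (5.660) = 1.104 g → mol O = 0.06903
Smallest is S at 0.06892 mol; normalising gives C 3.999, H 2.000, O 1.002, S 1.000
≈ 4:2:1:1 → C4H2OS

C4H2OS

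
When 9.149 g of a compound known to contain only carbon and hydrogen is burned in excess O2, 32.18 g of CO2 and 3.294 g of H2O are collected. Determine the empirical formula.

C2H

mol C = 32.18 / 44.01 = 0.7312; mass C = 0.7312 × 12.01 = 8.782 g
mol H = 2 × (3.294 / 18.02) = 0.3656; mass H = 0.3656 × 1.008 = 0.3685 g
Smallest is H at 0.3656 mol; normalising gives C 2.000, H 1.000
≈ 2:1 → C2H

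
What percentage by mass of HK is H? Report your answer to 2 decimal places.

Molar mass = 1(1.008) + 1(39.10) = 40.108 g/mol
Mass of H per mole = 1 × 1.008 = 1.008 g
% H = 1.008 / 40.108 × 100 = 2.51%

2.51%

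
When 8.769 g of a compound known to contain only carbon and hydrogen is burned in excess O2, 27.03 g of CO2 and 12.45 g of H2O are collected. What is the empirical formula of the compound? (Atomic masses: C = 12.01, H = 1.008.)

mol C = 27.03 / 44.01 = 0.6142; mass C = 0.6142 × 12.01 = 7.376 g
mol H = 2 × (12.45 / 18.02) = 1.382; mass H = 1.382 × 1.008 = 1.393 g
Ratios (÷ 0.6142): C 1.000, H 2.250
Scaling by 4: C 4.00, H 9.00 → C4H9

C4H9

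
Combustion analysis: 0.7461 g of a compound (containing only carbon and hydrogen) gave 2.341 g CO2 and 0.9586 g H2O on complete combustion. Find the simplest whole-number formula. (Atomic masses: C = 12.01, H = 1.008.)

CH2

mol C = 2.341 / 44.01 = 0.05319; mass C = 0.05319 × 12.01 = 0.6388 g
mol H = 2 × (0.9586 / 18.02) = 0.1064; mass H = 0.1064 × 1.008 = 0.1072 g
Divide by the smallest (0.05319 mol C): C 1.000, H 2.000
≈ 1:2 → CH2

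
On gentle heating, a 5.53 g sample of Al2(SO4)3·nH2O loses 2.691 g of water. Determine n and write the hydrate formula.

Mass of anhydrous Al2(SO4)3 = 5.53 − 2.691 = 2.839 g
mol H2O = 2.691 / 18.02 = 0.1493
Molar mass of Al2(SO4)3 = 342.17 g/mol → mol Al2(SO4)3 = 2.839 / 342.17 = 0.008297
n = 0.1493 / 0.008297 = 18.00 ≈ 18 → Al2(SO4)3·18H2O

Al2(SO4)3·18H2O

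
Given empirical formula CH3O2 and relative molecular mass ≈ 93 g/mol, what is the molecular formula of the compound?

C2H6O4

Empirical-formula mass = 47.03 g/mol
n = 93 / 47.03 = 1.98 ≈ 2
Molecular formula = (CH3O2)2 = C2H6O4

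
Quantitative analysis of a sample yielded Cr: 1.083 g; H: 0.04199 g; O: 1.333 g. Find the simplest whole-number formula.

n(Cr) = 1.083/52.00 = 0.02083, n(H) = 0.04199/1.008 = 0.04166, n(O) = 1.333/16.00 = 0.08331
Smallest is Cr at 0.02083 mol; normalising gives Cr 1.000, H 2.000, O 4.000
≈ 1:2:4 → CrH2O4

CrH2O4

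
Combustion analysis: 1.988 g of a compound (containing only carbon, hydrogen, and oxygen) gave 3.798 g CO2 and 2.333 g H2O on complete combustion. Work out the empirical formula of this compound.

mol C = 3.798 / 44.01 = 0.08630; mass C = 0.08630 × 12.01 = 1.036 g
mol H = 2 × (2.333 / 18.02) = 0.2589; mass H = 0.2589 × 1.008 = 0.2610 g
mass O = 1.988 − (1.297) = 0.6905 g → mol O = 0.04316
Smallest is O at 0.04316 mol; normalising gives C 2.000, H 6.000, O 1.000
≈ 2:6:1 → C2H6O

C2H6O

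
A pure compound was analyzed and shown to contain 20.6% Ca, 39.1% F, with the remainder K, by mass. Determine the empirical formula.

Assume 100 g: 20.6 g Ca, 39.1 g F, 40.3 g K.
n(Ca) = 20.6/40.08 = 0.514, n(F) = 39.1/19.00 = 2.058, n(K) = 40.3/39.10 = 1.031
Ratios (÷ 0.514): Ca 1.000, F 4.004, K 2.005
Ratio ≈ 1:4:2, so the empirical formula is CaF4K2

CaF4K2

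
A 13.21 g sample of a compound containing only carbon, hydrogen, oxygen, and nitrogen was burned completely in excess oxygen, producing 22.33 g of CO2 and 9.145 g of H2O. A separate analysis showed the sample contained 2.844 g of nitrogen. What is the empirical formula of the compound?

C5H10N2O2

mol C = 22.33 / 44.01 = 0.5074; mass C = 0.5074 × 12.01 = 6.094 g
mol H = 2 × (9.145 / 18.02) = 1.015; mass H = 1.015 × 1.008 = 1.023 g
mol N = 2.844 / 14.01 = 0.2030
mass O = 13.21 − (9.961) = 3.249 g → mol O = 0.2031
Divide by the smallest (0.203 mol N): C 2.499, H 5.000, N 1.000, O 1.000
Multiply by 2: C 5.00, H 10.00, N 2.00, O 2.00 → C5H10N2O2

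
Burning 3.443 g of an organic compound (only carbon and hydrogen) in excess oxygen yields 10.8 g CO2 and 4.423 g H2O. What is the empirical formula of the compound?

mol C = 10.8 / 44.01 = 0.2454; mass C = 0.2454 × 12.01 = 2.947 g
mol H = 2 × (4.423 / 18.02) = 0.4909; mass H = 0.4909 × 1.008 = 0.4948 g
Smallest is C at 0.2454 mol; normalising gives C 1.000, H 2.000
→ CH2

CH2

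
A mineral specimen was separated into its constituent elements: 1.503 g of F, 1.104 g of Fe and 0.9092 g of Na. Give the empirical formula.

Moles — F: 1.503 / 19.00 = 0.07911 mol; Fe: 1.104 / 55.85 = 0.01977 mol; Na: 0.9092 / 22.99 = 0.03955 mol
Ratios (÷ 0.01977): F 4.002, Fe 1.000, Na 2.001
≈ 4:1:2 → F4FeNa2

F4FeNa2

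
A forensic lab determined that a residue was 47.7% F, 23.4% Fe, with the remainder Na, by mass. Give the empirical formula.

Assume 100 g: 47.7 g F, 23.4 g Fe, 28.9 g Na.
Moles — F: 47.7 / 19.00 = 2.511 mol; Fe: 23.4 / 55.85 = 0.419 mol; Na: 28.9 / 22.99 = 1.257 mol
Ratios (÷ 0.419): F 5.992, Fe 1.000, Na 3.000
Ratio ≈ 6:1:3, so the empirical formula is F6FeNa3

F6FeNa3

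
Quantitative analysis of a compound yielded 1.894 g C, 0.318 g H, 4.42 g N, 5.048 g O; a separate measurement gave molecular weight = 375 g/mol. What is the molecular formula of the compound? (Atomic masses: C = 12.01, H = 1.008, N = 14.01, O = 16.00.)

n(C) = 1.894/12.01 = 0.1577, n(H) = 0.318/1.008 = 0.3155, n(N) = 4.42/14.01 = 0.3155, n(O) = 5.048/16.00 = 0.3155
Ratios (÷ 0.1577): C 1.000, H 2.000, N 2.001, O 2.001
→ CH2N2O2
Empirical-formula mass = 74.05 g/mol
n = 375 / 74.05 = 5.06 ≈ 5
Molecular formula = (CH2N2O2)×5 = C5H10N10O10

C5H10N10O10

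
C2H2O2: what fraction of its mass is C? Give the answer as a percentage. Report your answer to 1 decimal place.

41.4%

Molar mass = 2(12.01) + 2(1.008) + 2(16.00) = 58.036 g/mol
Mass of C per mole = 2 × 12.01 = 24.020 g
% C = 24.020 / 58.036 × 100 = 41.4%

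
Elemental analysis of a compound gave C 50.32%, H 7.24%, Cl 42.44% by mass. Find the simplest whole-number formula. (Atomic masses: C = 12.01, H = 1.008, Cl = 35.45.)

Assume 100 g: 50.32 g C, 7.24 g H, 42.44 g Cl.
Moles — C: 50.32 / 12.01 = 4.19 mol; H: 7.24 / 1.008 = 7.183 mol; Cl: 42.44 / 35.45 = 1.197 mol
Divide by the smallest (1.197 mol Cl): C 3.500, H 6.000, Cl 1.000
×2: C 7.00, H 12.00, Cl 2.00 → C7H12Cl2

C7H12Cl2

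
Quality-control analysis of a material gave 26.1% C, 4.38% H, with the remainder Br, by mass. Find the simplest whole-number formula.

Assume 100 g: 26.1 g C, 4.38 g H, 69.52 g Br.
n(C) = 26.1/12.01 = 2.173, n(H) = 4.38/1.008 = 4.345, n(Br) = 69.52/79.90 = 0.8701
Divide by the smallest (0.8701 mol Br): C 2.498, H 4.994, Br 1.000
Scaling by 2: C 5.00, H 9.99, Br 2.00 → C5H10Br2

C5H10Br2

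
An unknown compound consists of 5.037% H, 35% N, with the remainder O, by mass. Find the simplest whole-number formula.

H4N2O3

Assume 100 g: 5.037 g H, 35 g N, 59.963 g O.
Moles — H: 5.037 / 1.008 = 4.997 mol; N: 35 / 14.01 = 2.498 mol; O: 59.963 / 16.00 = 3.748 mol
Ratios (÷ 2.498): H 2.000, N 1.000, O 1.500
Multiply by 2: H 4.00, N 2.00, O 3.00 → H4N2O3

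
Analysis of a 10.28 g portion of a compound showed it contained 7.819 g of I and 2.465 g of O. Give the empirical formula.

n(I) = 7.819/126.90 = 0.06162, n(O) = 2.465/16.00 = 0.1541
Smallest is I at 0.06162 mol; normalising gives I 1.000, O 2.500
Multiply by 2: I 2.00, O 5.00 → I2O5

I2O5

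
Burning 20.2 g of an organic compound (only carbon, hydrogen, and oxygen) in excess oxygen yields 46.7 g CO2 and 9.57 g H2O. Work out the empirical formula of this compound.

C8H8O3

mol C = 46.7 / 44.01 = 1.061; mass C = 1.061 × 12.01 = 12.74 g
mol H = 2 × (9.57 / 18.02) = 1.062; mass H = 1.062 × 1.008 = 1.071 g
mass O = 20.2 − (13.81) = 6.385 g → mol O = 0.3991
Smallest is O at 0.3991 mol; normalising gives C 2.659, H 2.662, O 1.000
Multiply by 3: C 7.98, H 7.98, O 3.00 → C8H8O3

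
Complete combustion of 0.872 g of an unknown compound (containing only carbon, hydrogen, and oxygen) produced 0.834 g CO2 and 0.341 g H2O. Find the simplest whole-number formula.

CH2O2

mol C = 0.834 / 44.01 = 0.01895; mass C = 0.01895 × 12.01 = 0.2276 g
mol H = 2 × (0.341 / 18.02) = 0.03785; mass H = 0.03785 × 1.008 = 0.03815 g
mass O = 0.872 − (0.2657) = 0.6063 g → mol O = 0.03789
Smallest is C at 0.01895 mol; normalising gives C 1.000, H 1.997, O 2.000
Ratio ≈ 1:2:2, so the empirical formula is CH2O2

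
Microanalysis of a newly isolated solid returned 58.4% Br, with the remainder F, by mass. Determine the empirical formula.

Assume 100 g: 58.4 g Br, 41.6 g F.
Br: 58.4 g ÷ 79.90 g/mol = 0.7309 mol
F: 41.6 g ÷ 19.00 g/mol = 2.189 mol
Ratios (÷ 0.7309): Br 1.000, F 2.996
→ BrF3

BrF3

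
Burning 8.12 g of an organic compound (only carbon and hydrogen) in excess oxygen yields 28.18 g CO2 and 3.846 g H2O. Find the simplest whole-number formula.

C3H2

mol C = 28.18 / 44.01 = 0.6403; mass C = 0.6403 × 12.01 = 7.690 g
mol H = 2 × (3.846 / 18.02) = 0.4269; mass H = 0.4269 × 1.008 = 0.4303 g
Ratios (÷ 0.4269): C 1.500, H 1.000
Multiply by 2: C 3.00, H 2.00 → C3H2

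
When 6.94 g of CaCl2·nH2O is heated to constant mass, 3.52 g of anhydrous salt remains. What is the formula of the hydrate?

CaCl2·6H2O

Mass of water lost = 6.94 − 3.52 = 3.42 g → 3.42 / 18.02 = 0.1898 mol H2O
Molar mass of CaCl2 = 110.98 g/mol → mol CaCl2 = 3.52 / 110.98 = 0.03172
n = 0.1898 / 0.03172 = 5.98 ≈ 6 → CaCl2·6H2O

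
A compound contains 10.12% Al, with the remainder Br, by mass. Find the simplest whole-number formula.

AlBr3

Assume 100 g: 10.12 g Al, 89.88 g Br.
n(Al) = 10.12/26.98 = 0.3751, n(Br) = 89.88/79.90 = 1.125
Ratios (÷ 0.3751): Al 1.000, Br 2.999
≈ 1:3 → AlBr3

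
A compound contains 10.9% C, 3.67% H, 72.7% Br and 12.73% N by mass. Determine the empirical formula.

CH4BrN

Assume 100 g: 10.9 g C, 3.67 g H, 72.7 g Br, 12.73 g N.
C: 10.9 g ÷ 12.01 g/mol = 0.9076 mol
H: 3.67 g ÷ 1.008 g/mol = 3.641 mol
Br: 72.7 g ÷ 79.90 g/mol = 0.9099 mol
N: 12.73 g ÷ 14.01 g/mol = 0.9086 mol
Ratios (÷ 0.9076): C 1.000, H 4.012, Br 1.003, N 1.001
Ratio ≈ 1:4:1:1, so the empirical formula is CH4BrN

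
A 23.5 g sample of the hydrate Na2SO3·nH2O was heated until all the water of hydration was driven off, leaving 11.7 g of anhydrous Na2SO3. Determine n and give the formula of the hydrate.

Mass of water lost = 23.5 − 11.7 = 11.8 g → 11.8 / 18.02 = 0.6548 mol H2O
Molar mass of Na2SO3 = 126.05 g/mol → mol Na2SO3 = 11.7 / 126.05 = 0.09282
n = 0.6548 / 0.09282 = 7.05 ≈ 7 → Na2SO3·7H2O

Na2SO3·7H2O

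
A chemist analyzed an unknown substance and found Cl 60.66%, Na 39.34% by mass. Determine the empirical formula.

ClNa

Assume 100 g: 60.66 g Cl, 39.34 g Na.
Moles — Cl: 60.66 / 35.45 = 1.711 mol; Na: 39.34 / 22.99 = 1.711 mol
Divide by the smallest (1.711 mol Cl): Cl 1.000, Na 1.000
Ratio ≈ 1:1, so the empirical formula is ClNa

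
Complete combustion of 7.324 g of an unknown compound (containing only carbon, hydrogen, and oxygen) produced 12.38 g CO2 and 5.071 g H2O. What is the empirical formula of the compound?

C4H8O3

mol C = 12.38 / 44.01 = 0.2813; mass C = 0.2813 × 12.01 = 3.378 g
mol H = 2 × (5.071 / 18.02) = 0.5628; mass H = 0.5628 × 1.008 = 0.5673 g
mass O = 7.324 − (3.946) = 3.378 g → mol O = 0.2111
Divide by the smallest (0.2111 mol O): C 1.332, H 2.666, O 1.000
×3: C 4.00, H 8.00, O 3.00 → C4H8O3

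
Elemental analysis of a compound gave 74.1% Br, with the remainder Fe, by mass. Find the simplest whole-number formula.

Br2Fe

Assume 100 g: 74.1 g Br, 25.9 g Fe.
n(Br) = 74.1/79.90 = 0.9274, n(Fe) = 25.9/55.85 = 0.4637
Divide by the smallest (0.4637 mol Fe): Br 2.000, Fe 1.000
→ Br2Fe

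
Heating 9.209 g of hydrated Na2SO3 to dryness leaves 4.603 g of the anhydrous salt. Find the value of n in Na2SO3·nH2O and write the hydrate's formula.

Na2SO3·7H2O

Mass of water lost = 9.209 − 4.603 = 4.606 g → 4.606 / 18.02 = 0.2556 mol H2O
Molar mass of Na2SO3 = 126.05 g/mol → mol Na2SO3 = 4.603 / 126.05 = 0.03652
n = 0.2556 / 0.03652 = 7.00 ≈ 7 → Na2SO3·7H2O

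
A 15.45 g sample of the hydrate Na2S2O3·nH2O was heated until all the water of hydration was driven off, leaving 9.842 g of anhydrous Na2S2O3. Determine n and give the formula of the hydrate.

Mass of water lost = 15.45 − 9.842 = 5.608 g → 5.608 / 18.02 = 0.3112 mol H2O
Molar mass of Na2S2O3 = 158.12 g/mol → mol Na2S2O3 = 9.842 / 158.12 = 0.06224
n = 0.3112 / 0.06224 = 5.00 ≈ 5 → Na2S2O3·5H2O

Na2S2O3·5H2O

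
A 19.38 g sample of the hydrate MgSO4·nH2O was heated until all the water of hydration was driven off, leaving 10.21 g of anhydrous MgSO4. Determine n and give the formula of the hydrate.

Mass of water lost = 19.38 − 10.21 = 9.17 g → 9.17 / 18.02 = 0.5089 mol H2O
Molar mass of MgSO4 = 120.38 g/mol → mol MgSO4 = 10.21 / 120.38 = 0.08481
n = 0.5089 / 0.08481 = 6.00 ≈ 6 → MgSO4·6H2O

MgSO4·6H2O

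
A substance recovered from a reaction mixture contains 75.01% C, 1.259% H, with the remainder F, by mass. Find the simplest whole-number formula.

C5HF

Assume 100 g: 75.01 g C, 1.259 g H, 23.731 g F.
n(C) = 75.01/12.01 = 6.246, n(H) = 1.259/1.008 = 1.249, n(F) = 23.731/19.00 = 1.249
Ratios (÷ 1.249): C 5.001, H 1.000, F 1.000
→ C5HF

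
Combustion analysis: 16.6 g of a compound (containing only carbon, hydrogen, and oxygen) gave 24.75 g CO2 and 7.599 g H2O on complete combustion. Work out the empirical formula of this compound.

C2H3O2

mol C = 24.75 / 44.01 = 0.5624; mass C = 0.5624 × 12.01 = 6.754 g
mol H = 2 × (7.599 / 18.02) = 0.8434; mass H = 0.8434 × 1.008 = 0.8501 g
mass O = 16.6 − (7.604) = 8.996 g → mol O = 0.5622
Divide by the smallest (0.5622 mol O): C 1.000, H 1.500, O 1.000
×2: C 2.00, H 3.00, O 2.00 → C2H3O2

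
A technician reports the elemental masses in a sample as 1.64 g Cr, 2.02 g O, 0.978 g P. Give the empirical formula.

Moles — Cr: 1.64 / 52.00 = 0.03154 mol; O: 2.02 / 16.00 = 0.1263 mol; P: 0.978 / 30.97 = 0.03158 mol
Ratios (÷ 0.03154): Cr 1.000, O 4.003, P 1.001
≈ 1:4:1 → CrO4P

CrO4P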